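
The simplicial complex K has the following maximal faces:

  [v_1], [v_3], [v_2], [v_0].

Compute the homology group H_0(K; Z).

H_0 ≅ Z^4.

We work with the vertex ordering v_0 < v_1 < v_2 < v_3. The simplices of K, each written with vertices in increasing order, are:

  0-simplices (4): [v_0], [v_1], [v_2], [v_3]

giving chain groups C_0 ≅ Z^4.

Now H_k = ker ∂_k / im ∂_{k+1}, so:

  H_0: rank C_0 − rank ∂_1 = 4 − 0 = 4, and there is no ∂_1, so H_0 ≅ Z^4.

(K is a triangulation of a set of 4 points.)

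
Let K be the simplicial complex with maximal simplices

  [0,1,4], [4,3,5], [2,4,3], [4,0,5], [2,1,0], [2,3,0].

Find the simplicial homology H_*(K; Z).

Fix the vertex order 0 < 1 < 2 < 3 < 4 < 5 and write every simplex with vertices in increasing order. Then dim K = 2 and the simplices of K are:

  0-simplices (6): [0], [1], [2], [3], [4], [5]
  1-simplices (12): [0,1], [0,2], [0,3], [0,4], [0,5], [1,2], [1,4], [2,3], [2,4], [3,4], [3,5], [4,5]
  2-simplices (6): [0,1,2], [0,1,4], [0,2,3], [0,4,5], [2,3,4], [3,4,5]

Hence C_0 ≅ Z^6, C_1 ≅ Z^12, C_2 ≅ Z^6.

Boundary ∂_1: C_1 → C_0 maps an edge to its endpoints' difference, ∂[p,q] = q − p. For instance
  ∂[0,3] = [3] − [0].
This gives a 6×12 integer matrix of rank 5; reducing to Smith normal form yields diagonal entries (1,1,1,1,1).

Boundary ∂_2: C_2 → C_1 sends each 2-simplex [p,q,r] to [q,r] − [p,r] + [p,q]. For instance
  ∂[3,4,5] = [4,5] − [3,5] + [3,4],
  ∂[2,3,4] = [3,4] − [2,4] + [2,3].
As a 12×6 matrix over Z this has rank 6, with invariant factors (1,1,1,1,1,1).

Reading off H_k = ker ∂_k / im ∂_{k+1}:

  H_0: rank C_0 − rank ∂_1 = 6 − 5 = 1, and the invariant factors of ∂_1 are all 1, so H_0 = Z.
  H_1: rank ker ∂_1 − rank ∂_2 = (12 − 5) − 6 = 1, and the invariant factors of ∂_2 are all 1, so H_1 = Z.
  H_2: rank ker ∂_2 − rank ∂_3 = (6 − 6) − 0 = 0, and there is no ∂_3, so H_2 = 0.

As a check, the Euler characteristic is 6 − 12 + 6 = 0, which agrees with 1 − 1 + 0 = 0.

H_0 ≅ Z,  H_1 ≅ Z,  H_2 = 0.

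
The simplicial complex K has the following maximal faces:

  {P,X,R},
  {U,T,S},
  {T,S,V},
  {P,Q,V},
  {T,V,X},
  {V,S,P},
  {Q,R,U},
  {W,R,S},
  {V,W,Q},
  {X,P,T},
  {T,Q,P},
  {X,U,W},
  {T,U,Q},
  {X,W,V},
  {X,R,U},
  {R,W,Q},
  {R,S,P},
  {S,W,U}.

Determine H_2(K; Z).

We work with the vertex ordering P < Q < R < S < T < U < V < W < X. The simplices of K, each written with vertices in increasing order, are:

  0-simplices (9): P, Q, R, S, T, U, V, W, X
  1-simplices (27): PQ, PR, PS, PT, PV, PX, QR, QT, QU, QV, QW, RS, RU, RW, RX, ST, SU, SV, SW, TU, TV, TX, UW, UX, VW, VX, WX
  2-simplices (18): PQT, PQV, PRS, PRX, PSV, PTX, QRU, QRW, QTU, QVW, RSW, RUX, STU, STV, SUW, TVX, UWX, VWX

so the chain groups are C_0 ≅ Z^9, C_1 ≅ Z^27, C_2 ≅ Z^18.

The boundary map ∂_1: C_1 → C_0 maps an edge to its endpoints' difference, ∂[p,q] = q − p. For instance
  ∂PV = V − P.
This gives a 9×27 integer matrix of rank 8; reducing to Smith normal form yields diagonal entries (1,1,1,1,1,1,1,1).

The boundary map ∂_2: C_2 → C_1 acts by ∂[p,q,r] = [q,r] − [p,r] + [p,q]. For instance
  ∂QRU = RU − QU + QR,
  ∂QRW = RW − QW + QR.
The resulting 27×18 matrix has rank 18, and its Smith normal form has invariant factors (1,1,1,1,1,1,1,1,1,1,1,1,1,1,1,1,1,2).

Computing H_k = (kernel of ∂_k) / (image of ∂_{k+1}):

  H_2: rank ker ∂_2 − rank ∂_3 = (18 − 18) − 0 = 0, and there is no ∂_3, so H_2 = 0.

H_2 ≅ 0.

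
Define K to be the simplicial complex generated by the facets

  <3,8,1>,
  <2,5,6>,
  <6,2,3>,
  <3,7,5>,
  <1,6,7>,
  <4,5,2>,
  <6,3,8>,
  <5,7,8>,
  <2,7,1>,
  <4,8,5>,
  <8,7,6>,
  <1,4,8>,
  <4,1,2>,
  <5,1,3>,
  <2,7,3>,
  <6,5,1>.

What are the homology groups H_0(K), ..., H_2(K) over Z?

We work with the vertex ordering 1 < 2 < 3 < 4 < 5 < 6 < 7 < 8. The simplices of K, each written with vertices in increasing order, are:

  0-simplices (8): [1], [2], [3], [4], [5], [6], [7], [8]
  1-simplices (24): (24 of them)
  2-simplices (16): [1,2,4], [1,2,7], [1,3,5], [1,3,8], [1,4,8], [1,5,6], [1,6,7], [2,3,6], [2,3,7], [2,4,5], [2,5,6], [3,5,7], [3,6,8], [4,5,8], [5,7,8], [6,7,8]

giving chain groups C_0 ≅ Z^8, C_1 ≅ Z^24, C_2 ≅ Z^16.

Boundary ∂_1: C_1 → C_0 is given by ∂[p,q] = [q] − [p].
As a 8×24 matrix over Z this has rank 7, with invariant factors (1,1,1,1,1,1,1).

The boundary map ∂_2: C_2 → C_1 sends each 2-simplex [p,q,r] to [q,r] − [p,r] + [p,q]. For instance
  ∂[1,3,5] = [3,5] − [1,5] + [1,3],
  ∂[4,5,8] = [5,8] − [4,8] + [4,5].
This gives a 24×16 integer matrix of rank 15; reducing to Smith normal form yields diagonal entries (1,1,1,1,1,1,1,1,1,1,1,1,1,1,1).

From H_k ≅ ker(∂_k) / im(∂_{k+1}) we obtain:

  H_0: rank C_0 − rank ∂_1 = 8 − 7 = 1, and the invariant factors of ∂_1 are all 1, so H_0 = Z.
  H_1: rank ker ∂_1 − rank ∂_2 = (24 − 7) − 15 = 2, and the invariant factors of ∂_2 are all 1, so H_1 = Z^2.
  H_2: rank ker ∂_2 − rank ∂_3 = (16 − 15) − 0 = 1, and there is no ∂_3, so H_2 = Z.

As a check, the Euler characteristic is 8 − 24 + 16 = 0, which agrees with 1 − 2 + 1 = 0.

H_0 ≅ Z,  H_1 ≅ Z^2,  H_2 ≅ Z.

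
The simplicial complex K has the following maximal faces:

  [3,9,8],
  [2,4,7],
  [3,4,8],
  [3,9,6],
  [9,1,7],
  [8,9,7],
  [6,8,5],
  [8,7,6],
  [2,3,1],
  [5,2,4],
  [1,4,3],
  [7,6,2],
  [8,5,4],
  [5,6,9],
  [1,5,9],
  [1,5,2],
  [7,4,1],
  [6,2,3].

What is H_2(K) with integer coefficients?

We work with the vertex ordering 1 < 2 < 3 < 4 < 5 < 6 < 7 < 8 < 9. The simplices of K, each written with vertices in increasing order, are:

  0-simplices (9): [1], [2], [3], [4], [5], [6], [7], [8], [9]
  1-simplices (27): (27 of them)
  2-simplices (18): [1,2,3], [1,2,5], [1,3,4], [1,4,7], [1,5,9], [1,7,9], [2,3,6], [2,4,5], [2,4,7], [2,6,7], [3,4,8], [3,6,9], [3,8,9], [4,5,8], [5,6,8], [5,6,9], [6,7,8], [7,8,9]

Hence C_0 ≅ Z^9, C_1 ≅ Z^27, C_2 ≅ Z^18.

The boundary map ∂_1: C_1 → C_0 sends each edge [p,q] (with p < q) to q − p. For instance
  ∂[1,3] = [3] − [1].
This gives a 9×27 integer matrix of rank 8; reducing to Smith normal form yields diagonal entries (1,1,1,1,1,1,1,1).

The boundary map ∂_2: C_2 → C_1 sends each 2-simplex [p,q,r] to [q,r] − [p,r] + [p,q]. For instance
  ∂[6,7,8] = [7,8] − [6,8] + [6,7],
  ∂[5,6,8] = [6,8] − [5,8] + [5,6].
The 27×18 boundary matrix has rank 18 and Smith normal form diag(1,1,1,1,1,1,1,1,1,1,1,1,1,1,1,1,1,2).

Computing H_k = (kernel of ∂_k) / (image of ∂_{k+1}):

  H_2: rank ker ∂_2 − rank ∂_3 = (18 − 18) − 0 = 0, and there is no ∂_3, so H_2 ≅ 0.

(K is a triangulation of the Klein bottle.)

H_2 ≅ 0.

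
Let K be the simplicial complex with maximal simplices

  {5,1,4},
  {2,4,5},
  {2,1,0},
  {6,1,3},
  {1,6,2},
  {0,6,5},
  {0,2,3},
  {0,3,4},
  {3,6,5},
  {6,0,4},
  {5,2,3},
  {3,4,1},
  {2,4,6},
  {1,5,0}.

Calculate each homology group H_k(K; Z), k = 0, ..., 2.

We work with the vertex ordering 0 < 1 < 2 < 3 < 4 < 5 < 6. The simplices of K, each written with vertices in increasing order, are:

  0-simplices (7): [0], [1], [2], [3], [4], [5], [6]
  1-simplices (21): [0,1], [0,2], [0,3], [0,4], [0,5], [0,6], [1,2], [1,3], [1,4], [1,5], [1,6], [2,3], [2,4], [2,5], [2,6], [3,4], [3,5], [3,6], [4,5], [4,6], [5,6]
  2-simplices (14): [0,1,2], [0,1,5], [0,2,3], [0,3,4], [0,4,6], [0,5,6], [1,2,6], [1,3,4], [1,3,6], [1,4,5], [2,3,5], [2,4,5], [2,4,6], [3,5,6]

giving chain groups C_0 ≅ Z^7, C_1 ≅ Z^21, C_2 ≅ Z^14.

Boundary ∂_1: C_1 → C_0 sends each edge [p,q] (with p < q) to q − p. For instance
  ∂[1,4] = [4] − [1].
This gives a 7×21 integer matrix of rank 6; reducing to Smith normal form yields diagonal entries (1,1,1,1,1,1).

Boundary ∂_2: C_2 → C_1 maps a triangle to the signed sum of its edges. For instance
  ∂[3,5,6] = [5,6] − [3,6] + [3,5],
  ∂[2,4,5] = [4,5] − [2,5] + [2,4].
The 21×14 boundary matrix has rank 13 and Smith normal form diag(1,1,1,1,1,1,1,1,1,1,1,1,1).

Now H_k = ker ∂_k / im ∂_{k+1}, so:

  H_0: rank C_0 − rank ∂_1 = 7 − 6 = 1, and the invariant factors of ∂_1 are all 1, so H_0 = Z.
  H_1: rank ker ∂_1 − rank ∂_2 = (21 − 6) − 13 = 2, and the invariant factors of ∂_2 are all 1, so H_1 = Z^2.
  H_2: rank ker ∂_2 − rank ∂_3 = (14 − 13) − 0 = 1, and there is no ∂_3, so H_2 = Z.

(K is a triangulation of the torus T^2.)

H_0 = Z,  H_1 = Z^2,  H_2 = Z.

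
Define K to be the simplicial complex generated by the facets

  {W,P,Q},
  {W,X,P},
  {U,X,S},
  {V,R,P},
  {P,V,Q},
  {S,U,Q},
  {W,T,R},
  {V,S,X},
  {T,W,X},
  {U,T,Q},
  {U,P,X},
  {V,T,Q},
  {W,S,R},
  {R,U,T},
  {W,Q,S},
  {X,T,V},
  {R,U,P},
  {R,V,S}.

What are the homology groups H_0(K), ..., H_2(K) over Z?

H_0 ≅ Z,  H_1 ≅ Z^2,  H_2 ≅ Z.

We work with the vertex ordering P < Q < R < S < T < U < V < W < X. The simplices of K, each written with vertices in increasing order, are:

  0-simplices (9): P, Q, R, S, T, U, V, W, X
  1-simplices (27): PQ, PR, PU, PV, PW, PX, QS, QT, QU, QV, QW, RS, RT, RU, RV, RW, SU, SV, SW, SX, TU, TV, TW, TX, UX, VX, WX
  2-simplices (18): PQV, PQW, PRU, PRV, PUX, PWX, QSU, QSW, QTU, QTV, RSV, RSW, RTU, RTW, SUX, SVX, TVX, TWX

Hence C_0 ≅ Z^9, C_1 ≅ Z^27, C_2 ≅ Z^18.

∂_1: C_1 → C_0 is given by ∂[p,q] = [q] − [p].
The resulting 9×27 matrix has rank 8, and its Smith normal form has invariant factors (1,1,1,1,1,1,1,1).

∂_2: C_2 → C_1 maps a triangle to the signed sum of its edges. For instance
  ∂QTV = TV − QV + QT,
  ∂RSW = SW − RW + RS.
As a 27×18 matrix over Z this has rank 17, with invariant factors (1,1,1,1,1,1,1,1,1,1,1,1,1,1,1,1,1).

Reading off H_k = ker ∂_k / im ∂_{k+1}:

  H_0: rank C_0 − rank ∂_1 = 9 − 8 = 1, and the invariant factors of ∂_1 are all 1, so H_0 ≅ Z.
  H_1: rank ker ∂_1 − rank ∂_2 = (27 − 8) − 17 = 2, and the invariant factors of ∂_2 are all 1, so H_1 ≅ Z^2.
  H_2: rank ker ∂_2 − rank ∂_3 = (18 − 17) − 0 = 1, and there is no ∂_3, so H_2 ≅ Z.

As a check, the Euler characteristic is 9 − 27 + 18 = 0, which agrees with 1 − 2 + 1 = 0.
(K is a triangulation of the torus T^2.)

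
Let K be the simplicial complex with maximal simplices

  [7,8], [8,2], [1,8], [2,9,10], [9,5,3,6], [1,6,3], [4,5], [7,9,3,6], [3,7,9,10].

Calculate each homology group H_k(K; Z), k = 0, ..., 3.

Order the vertices as 1 < 2 < 3 < 4 < 5 < 6 < 7 < 8 < 9 < 10. Listing each simplex with vertices in this order, K has dimension 3 with simplices:

  0-simplices (10): [1], [2], [3], [4], [5], [6], [7], [8], [9], [10]
  1-simplices (20): [1,3], [1,6], [1,8], [2,8], [2,9], [2,10], [3,5], [3,6], [3,7], [3,9], [3,10], [4,5], [5,6], [5,9], [6,7], [6,9], [7,8], [7,9], [7,10], [9,10]
  2-simplices (12): [1,3,6], [2,9,10], [3,5,6], [3,5,9], [3,6,7], [3,6,9], [3,7,9], [3,7,10], [3,9,10], [5,6,9], [6,7,9], [7,9,10]
  3-simplices (3): [3,5,6,9], [3,6,7,9], [3,7,9,10]

so the chain groups are C_0 ≅ Z^10, C_1 ≅ Z^20, C_2 ≅ Z^12, C_3 ≅ Z^3.

Boundary ∂_1: C_1 → C_0 is given by ∂[p,q] = [q] − [p].
The resulting 10×20 matrix has rank 9, and its Smith normal form has invariant factors (1,1,1,1,1,1,1,1,1).

The boundary map ∂_2: C_2 → C_1 acts by ∂[p,q,r] = [q,r] − [p,r] + [p,q]. For instance
  ∂[3,5,6] = [5,6] − [3,6] + [3,5],
  ∂[2,9,10] = [9,10] − [2,10] + [2,9].
The 20×12 boundary matrix has rank 9 and Smith normal form diag(1,1,1,1,1,1,1,1,1).

∂_3: C_3 → C_2 sends each 3-simplex σ to the alternating sum Σ_i (−1)^i (σ with its i-th vertex removed). For instance
  ∂[3,6,7,9] = [6,7,9] − [3,7,9] + [3,6,9] − [3,6,7],
  ∂[3,5,6,9] = [5,6,9] − [3,6,9] + [3,5,9] − [3,5,6].
The 12×3 boundary matrix has rank 3 and Smith normal form diag(1,1,1).

Reading off H_k = ker ∂_k / im ∂_{k+1}:

  H_0: rank C_0 − rank ∂_1 = 10 − 9 = 1, and the invariant factors of ∂_1 are all 1, so H_0 ≅ Z.
  H_1: rank ker ∂_1 − rank ∂_2 = (20 − 9) − 9 = 2, and the invariant factors of ∂_2 are all 1, so H_1 ≅ Z^2.
  H_2: rank ker ∂_2 − rank ∂_3 = (12 − 9) − 3 = 0, and the invariant factors of ∂_3 are all 1, so H_2 ≅ 0.
  H_3: rank ker ∂_3 − rank ∂_4 = (3 − 3) − 0 = 0, and there is no ∂_4, so H_3 ≅ 0.

H_0 = Z,  H_1 = Z^2,  H_2 = 0,  H_3 = 0.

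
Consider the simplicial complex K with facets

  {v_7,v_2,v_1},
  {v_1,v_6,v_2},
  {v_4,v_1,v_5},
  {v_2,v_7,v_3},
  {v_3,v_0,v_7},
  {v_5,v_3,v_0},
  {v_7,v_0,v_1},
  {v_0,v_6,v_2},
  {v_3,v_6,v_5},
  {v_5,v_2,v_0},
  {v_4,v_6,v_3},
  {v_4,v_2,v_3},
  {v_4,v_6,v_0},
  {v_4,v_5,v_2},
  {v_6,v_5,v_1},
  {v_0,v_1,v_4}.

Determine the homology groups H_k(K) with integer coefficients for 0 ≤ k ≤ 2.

K has 8 vertices, 24 edges, 16 triangles.
rank ∂_0 = 0, rank ∂_1 = 7 ⇒ b_0 = 8 − 0 − 7 = 1; all invariant factors of ∂_1 are 1 so no torsion. So H_0 ≅ Z.
rank ∂_1 = 7, rank ∂_2 = 15 ⇒ b_1 = 24 − 7 − 15 = 2; all invariant factors of ∂_2 are 1 so no torsion. So H_1 ≅ Z^2.
rank ∂_2 = 15, rank ∂_3 = 0 ⇒ b_2 = 16 − 15 − 0 = 1. So H_2 ≅ Z.

H_0 = Z,  H_1 = Z^2,  H_2 = Z.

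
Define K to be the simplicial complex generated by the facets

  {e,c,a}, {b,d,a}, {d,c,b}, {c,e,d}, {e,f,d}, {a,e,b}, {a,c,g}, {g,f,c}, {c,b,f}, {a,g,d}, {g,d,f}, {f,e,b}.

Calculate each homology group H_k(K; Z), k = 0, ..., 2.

Take the total order a < b < c < d < e < f < g on the vertex set. Then K (dimension 2) consists of the simplices:

  0-simplices (7): a, b, c, d, e, f, g
  1-simplices (18): ab, ac, ad, ae, ag, bc, bd, be, bf, cd, ce, cf, cg, de, df, dg, ef, fg
  2-simplices (12): abd, abe, ace, acg, adg, bcd, bcf, bef, cde, cfg, def, dfg

Hence C_0 ≅ Z^7, C_1 ≅ Z^18, C_2 ≅ Z^12.

The boundary map ∂_1: C_1 → C_0 sends each edge [p,q] (with p < q) to q − p. For instance
  ∂ad = d − a.
This gives a 7×18 integer matrix of rank 6; reducing to Smith normal form yields diagonal entries (1,1,1,1,1,1).

Boundary ∂_2: C_2 → C_1 acts by ∂[p,q,r] = [q,r] − [p,r] + [p,q]. For instance
  ∂adg = dg − ag + ad,
  ∂acg = cg − ag + ac.
This gives a 18×12 integer matrix of rank 12; reducing to Smith normal form yields diagonal entries (1,1,1,1,1,1,1,1,1,1,1,2).

Computing H_k = (kernel of ∂_k) / (image of ∂_{k+1}):

  H_0: rank C_0 − rank ∂_1 = 7 − 6 = 1, and the invariant factors of ∂_1 are all 1, so H_0 = Z.
  H_1: rank ker ∂_1 − rank ∂_2 = (18 − 6) − 12 = 0, and ∂_2 has invariant factor 2 > 1, so H_1 = Z/2Z.
  H_2: rank ker ∂_2 − rank ∂_3 = (12 − 12) − 0 = 0, and there is no ∂_3, so H_2 = 0.

H_0 = Z,  H_1 = Z/2Z,  H_2 = 0.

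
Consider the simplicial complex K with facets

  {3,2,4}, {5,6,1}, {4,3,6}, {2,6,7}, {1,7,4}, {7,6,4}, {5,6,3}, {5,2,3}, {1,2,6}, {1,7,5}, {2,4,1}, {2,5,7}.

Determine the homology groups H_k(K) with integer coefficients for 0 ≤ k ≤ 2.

H_0 = Z,  H_1 = Z/2,  H_2 = 0.

Fix the vertex order 1 < 2 < 3 < 4 < 5 < 6 < 7 and write every simplex with vertices in increasing order. Then dim K = 2 and the simplices of K are:

  0-simplices (7): [1], [2], [3], [4], [5], [6], [7]
  1-simplices (18): [1,2], [1,4], [1,5], [1,6], [1,7], [2,3], [2,4], [2,5], [2,6], [2,7], [3,4], [3,5], [3,6], [4,6], [4,7], [5,6], [5,7], [6,7]
  2-simplices (12): [1,2,4], [1,2,6], [1,4,7], [1,5,6], [1,5,7], [2,3,4], [2,3,5], [2,5,7], [2,6,7], [3,4,6], [3,5,6], [4,6,7]

giving chain groups C_0 ≅ Z^7, C_1 ≅ Z^18, C_2 ≅ Z^12.

The boundary map ∂_1: C_1 → C_0 maps an edge to its endpoints' difference, ∂[p,q] = q − p.
The 7×18 boundary matrix has rank 6 and Smith normal form diag(1,1,1,1,1,1).

∂_2: C_2 → C_1 sends each 2-simplex [p,q,r] to [q,r] − [p,r] + [p,q]. For instance
  ∂[4,6,7] = [6,7] − [4,7] + [4,6],
  ∂[1,2,4] = [2,4] − [1,4] + [1,2].
As a 18×12 matrix over Z this has rank 12, with invariant factors (1,1,1,1,1,1,1,1,1,1,1,2).

Reading off H_k = ker ∂_k / im ∂_{k+1}:

  H_0: rank C_0 − rank ∂_1 = 7 − 6 = 1, and the invariant factors of ∂_1 are all 1, so H_0 = Z.
  H_1: rank ker ∂_1 − rank ∂_2 = (18 − 6) − 12 = 0, and ∂_2 has invariant factor 2 > 1, so H_1 = Z/2.
  H_2: rank ker ∂_2 − rank ∂_3 = (12 − 12) − 0 = 0, and there is no ∂_3, so H_2 = 0.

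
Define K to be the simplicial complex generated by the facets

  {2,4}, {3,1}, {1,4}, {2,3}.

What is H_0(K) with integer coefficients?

Fix the vertex order 1 < 2 < 3 < 4 and write every simplex with vertices in increasing order. Then dim K = 1 and the simplices of K are:

  0-simplices (4): [1], [2], [3], [4]
  1-simplices (4): [1,3], [1,4], [2,3], [2,4]

so the chain groups are C_0 ≅ Z^4, C_1 ≅ Z^4.

The boundary map ∂_1: C_1 → C_0 maps an edge to its endpoints' difference, ∂[p,q] = q − p. For instance
  ∂[2,3] = [3] − [2].
The resulting 4×4 matrix has rank 3, and its Smith normal form has invariant factors (1,1,1).

Reading off H_k = ker ∂_k / im ∂_{k+1}:

  H_0: rank C_0 − rank ∂_1 = 4 − 3 = 1, and the invariant factors of ∂_1 are all 1, so H_0 ≅ Z.

(K is a triangulation of the circle S^1.)

H_0 ≅ Z.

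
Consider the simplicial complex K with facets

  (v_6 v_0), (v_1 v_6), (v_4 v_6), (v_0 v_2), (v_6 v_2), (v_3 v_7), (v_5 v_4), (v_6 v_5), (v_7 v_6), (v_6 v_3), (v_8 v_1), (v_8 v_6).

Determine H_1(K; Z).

H_1 ≅ Z^4.

K has 9 vertices, 12 edges.
rank ∂_1 = 8, rank ∂_2 = 0 ⇒ b_1 = 12 − 8 − 0 = 4. So H_1 = Z^4.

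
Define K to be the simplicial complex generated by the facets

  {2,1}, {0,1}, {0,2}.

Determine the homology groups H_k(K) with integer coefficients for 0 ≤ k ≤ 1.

H_0 ≅ Z,  H_1 ≅ Z.

Take the total order 0 < 1 < 2 on the vertex set. Then K (dimension 1) consists of the simplices:

  0-simplices (3): [0], [1], [2]
  1-simplices (3): [0,1], [0,2], [1,2]

so the chain groups are C_0 ≅ Z^3, C_1 ≅ Z^3.

Boundary ∂_1: C_1 → C_0 is given by ∂[p,q] = [q] − [p].
This gives a 3×3 integer matrix of rank 2; reducing to Smith normal form yields diagonal entries (1,1).

Reading off H_k = ker ∂_k / im ∂_{k+1}:

  H_0: rank C_0 − rank ∂_1 = 3 − 2 = 1, and the invariant factors of ∂_1 are all 1, so H_0 ≅ Z.
  H_1: rank ker ∂_1 − rank ∂_2 = (3 − 2) − 0 = 1, and there is no ∂_2, so H_1 ≅ Z.

As a check, the Euler characteristic is 3 − 3 = 0, which agrees with 1 − 1 = 0.
(K is a triangulation of the circle S^1.)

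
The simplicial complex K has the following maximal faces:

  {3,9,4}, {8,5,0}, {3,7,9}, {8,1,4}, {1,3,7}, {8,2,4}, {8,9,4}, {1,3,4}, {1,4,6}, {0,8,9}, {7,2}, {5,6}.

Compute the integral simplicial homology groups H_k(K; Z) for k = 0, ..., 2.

Order the vertices as 0 < 1 < 2 < 3 < 4 < 5 < 6 < 7 < 8 < 9. Listing each simplex with vertices in this order, K has dimension 2 with simplices:

  0-simplices (10): [0], [1], [2], [3], [4], [5], [6], [7], [8], [9]
  1-simplices (21): [0,5], [0,8], [0,9], [1,3], [1,4], [1,6], [1,7], [1,8], [2,4], [2,7], [2,8], [3,4], [3,7], [3,9], [4,6], [4,8], [4,9], [5,6], [5,8], [7,9], [8,9]
  2-simplices (10): [0,5,8], [0,8,9], [1,3,4], [1,3,7], [1,4,6], [1,4,8], [2,4,8], [3,4,9], [3,7,9], [4,8,9]

Hence C_0 ≅ Z^10, C_1 ≅ Z^21, C_2 ≅ Z^10.

Boundary ∂_1: C_1 → C_0 sends each edge [p,q] (with p < q) to q − p. For instance
  ∂[1,8] = [8] − [1].
As a 10×21 matrix over Z this has rank 9, with invariant factors (1,1,1,1,1,1,1,1,1).

Boundary ∂_2: C_2 → C_1 maps a triangle to the signed sum of its edges. For instance
  ∂[2,4,8] = [4,8] − [2,8] + [2,4],
  ∂[0,8,9] = [8,9] − [0,9] + [0,8].
The resulting 21×10 matrix has rank 10, and its Smith normal form has invariant factors (1,1,1,1,1,1,1,1,1,1).

Reading off H_k = ker ∂_k / im ∂_{k+1}:

  H_0: rank C_0 − rank ∂_1 = 10 − 9 = 1, and the invariant factors of ∂_1 are all 1, so H_0 ≅ Z.
  H_1: rank ker ∂_1 − rank ∂_2 = (21 − 9) − 10 = 2, and the invariant factors of ∂_2 are all 1, so H_1 ≅ Z^2.
  H_2: rank ker ∂_2 − rank ∂_3 = (10 − 10) − 0 = 0, and there is no ∂_3, so H_2 ≅ 0.

As a check, the Euler characteristic is 10 − 21 + 10 = -1, which agrees with 1 − 2 + 0 = -1.

H_0 = Z,  H_1 = Z^2,  H_2 = 0.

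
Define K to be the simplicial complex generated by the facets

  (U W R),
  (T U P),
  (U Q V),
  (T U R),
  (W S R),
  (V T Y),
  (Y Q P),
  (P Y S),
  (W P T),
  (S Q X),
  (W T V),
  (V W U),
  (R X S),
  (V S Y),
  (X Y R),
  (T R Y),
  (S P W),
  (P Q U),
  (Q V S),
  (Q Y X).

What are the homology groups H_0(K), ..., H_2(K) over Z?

K has 10 vertices, 30 edges, 20 triangles.
rank ∂_0 = 0, rank ∂_1 = 9 ⇒ b_0 = 10 − 0 − 9 = 1; all invariant factors of ∂_1 are 1 so no torsion. So H_0 ≅ Z.
rank ∂_1 = 9, rank ∂_2 = 20 ⇒ b_1 = 30 − 9 − 20 = 1; ∂_2 has invariant factor(s) [2] giving torsion. So H_1 ≅ Z ⊕ Z/2Z.
rank ∂_2 = 20, rank ∂_3 = 0 ⇒ b_2 = 20 − 20 − 0 = 0. So H_2 ≅ 0.

H_0 = Z,  H_1 = Z ⊕ Z/2Z,  H_2 = 0.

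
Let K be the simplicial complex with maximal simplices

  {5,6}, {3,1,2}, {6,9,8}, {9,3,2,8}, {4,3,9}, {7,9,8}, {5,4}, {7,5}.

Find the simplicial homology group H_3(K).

We work with the vertex ordering 1 < 2 < 3 < 4 < 5 < 6 < 7 < 8 < 9. The simplices of K, each written with vertices in increasing order, are:

  0-simplices (9): [1], [2], [3], [4], [5], [6], [7], [8], [9]
  1-simplices (17): [1,2], [1,3], [2,3], [2,8], [2,9], [3,4], [3,8], [3,9], [4,5], [4,9], [5,6], [5,7], [6,8], [6,9], [7,8], [7,9], [8,9]
  2-simplices (8): [1,2,3], [2,3,8], [2,3,9], [2,8,9], [3,4,9], [3,8,9], [6,8,9], [7,8,9]
  3-simplices (1): [2,3,8,9]

so the chain groups are C_0 ≅ Z^9, C_1 ≅ Z^17, C_2 ≅ Z^8, C_3 ≅ Z^1.

∂_1: C_1 → C_0 sends each edge [p,q] (with p < q) to q − p.
As a 9×17 matrix over Z this has rank 8, with invariant factors (1,1,1,1,1,1,1,1).

The boundary map ∂_2: C_2 → C_1 maps a triangle to the signed sum of its edges. For instance
  ∂[6,8,9] = [8,9] − [6,9] + [6,8],
  ∂[2,8,9] = [8,9] − [2,9] + [2,8].
The 17×8 boundary matrix has rank 7 and Smith normal form diag(1,1,1,1,1,1,1).

The boundary map ∂_3: C_3 → C_2 sends each 3-simplex σ to the alternating sum Σ_i (−1)^i (σ with its i-th vertex removed). For instance
  ∂[2,3,8,9] = [3,8,9] − [2,8,9] + [2,3,9] − [2,3,8].
The 8×1 boundary matrix has rank 1 and Smith normal form diag(1).

Reading off H_k = ker ∂_k / im ∂_{k+1}:

  H_3: rank ker ∂_3 − rank ∂_4 = (1 − 1) − 0 = 0, and there is no ∂_4, so H_3 = 0.

H_3 = 0.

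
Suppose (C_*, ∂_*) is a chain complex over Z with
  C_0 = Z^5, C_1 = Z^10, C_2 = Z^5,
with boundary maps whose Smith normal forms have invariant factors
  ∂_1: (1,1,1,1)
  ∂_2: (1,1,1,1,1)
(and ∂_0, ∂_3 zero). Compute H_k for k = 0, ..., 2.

H_0: b_0 = 5 − 0 − 4 = 1; torsion from ∂_1 factors > 1: none. So H_0 = Z.
H_1: b_1 = 10 − 4 − 5 = 1; torsion from ∂_2 factors > 1: none. So H_1 = Z.
H_2: b_2 = 5 − 5 − 0 = 0; torsion from ∂_3 factors > 1: none. So H_2 = 0.

H_0 = Z,  H_1 = Z,  H_2 = 0.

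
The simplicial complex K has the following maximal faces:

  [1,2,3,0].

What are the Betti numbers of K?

We work with the vertex ordering 0 < 1 < 2 < 3. The simplices of K, each written with vertices in increasing order, are:

  0-simplices (4): [0], [1], [2], [3]
  1-simplices (6): [0,1], [0,2], [0,3], [1,2], [1,3], [2,3]
  2-simplices (4): [0,1,2], [0,1,3], [0,2,3], [1,2,3]
  3-simplices (1): [0,1,2,3]

Hence C_0 ≅ Z^4, C_1 ≅ Z^6, C_2 ≅ Z^4, C_3 ≅ Z^1.

∂_1: C_1 → C_0 is given by ∂[p,q] = [q] − [p]. For instance
  ∂[1,3] = [3] − [1].
As a 4×6 matrix over Z this has rank 3, with invariant factors (1,1,1).

Boundary ∂_2: C_2 → C_1 acts by ∂[p,q,r] = [q,r] − [p,r] + [p,q]. For instance
  ∂[1,2,3] = [2,3] − [1,3] + [1,2],
  ∂[0,1,3] = [1,3] − [0,3] + [0,1].
The 6×4 boundary matrix has rank 3 and Smith normal form diag(1,1,1).

The boundary map ∂_3: C_3 → C_2 sends each 3-simplex σ to the alternating sum Σ_i (−1)^i (σ with its i-th vertex removed). For instance
  ∂[0,1,2,3] = [1,2,3] − [0,2,3] + [0,1,3] − [0,1,2].
This gives a 4×1 integer matrix of rank 1; reducing to Smith normal form yields diagonal entries (1).

From H_k ≅ ker(∂_k) / im(∂_{k+1}) we obtain:

  H_0: rank C_0 − rank ∂_1 = 4 − 3 = 1, and the invariant factors of ∂_1 are all 1, so H_0 ≅ Z.
  H_1: rank ker ∂_1 − rank ∂_2 = (6 − 3) − 3 = 0, and the invariant factors of ∂_2 are all 1, so H_1 ≅ 0.
  H_2: rank ker ∂_2 − rank ∂_3 = (4 − 3) − 1 = 0, and the invariant factors of ∂_3 are all 1, so H_2 ≅ 0.
  H_3: rank ker ∂_3 − rank ∂_4 = (1 − 1) − 0 = 0, and there is no ∂_4, so H_3 ≅ 0.

As a check, the Euler characteristic is 4 − 6 + 4 − 1 = 1, which agrees with 1 − 0 + 0 − 0 = 1.

Hence the Betti numbers are b_0 = 1, b_1 = 0, b_2 = 0, b_3 = 0.

b_0 = 1, b_1 = 0, b_2 = 0, b_3 = 0.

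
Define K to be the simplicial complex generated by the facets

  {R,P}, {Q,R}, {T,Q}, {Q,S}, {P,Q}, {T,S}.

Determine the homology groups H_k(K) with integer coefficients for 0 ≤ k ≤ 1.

Fix the vertex order P < Q < R < S < T and write every simplex with vertices in increasing order. Then dim K = 1 and the simplices of K are:

  0-simplices (5): P, Q, R, S, T
  1-simplices (6): PQ, PR, QR, QS, QT, ST

Hence C_0 ≅ Z^5, C_1 ≅ Z^6.

∂_1: C_1 → C_0 sends each edge [p,q] (with p < q) to q − p. For instance
  ∂QS = S − Q.
As a 5×6 matrix over Z this has rank 4, with invariant factors (1,1,1,1).

Reading off H_k = ker ∂_k / im ∂_{k+1}:

  H_0: rank C_0 − rank ∂_1 = 5 − 4 = 1, and the invariant factors of ∂_1 are all 1, so H_0 ≅ Z.
  H_1: rank ker ∂_1 − rank ∂_2 = (6 − 4) − 0 = 2, and there is no ∂_2, so H_1 ≅ Z^2.

H_0 ≅ Z,  H_1 ≅ Z^2.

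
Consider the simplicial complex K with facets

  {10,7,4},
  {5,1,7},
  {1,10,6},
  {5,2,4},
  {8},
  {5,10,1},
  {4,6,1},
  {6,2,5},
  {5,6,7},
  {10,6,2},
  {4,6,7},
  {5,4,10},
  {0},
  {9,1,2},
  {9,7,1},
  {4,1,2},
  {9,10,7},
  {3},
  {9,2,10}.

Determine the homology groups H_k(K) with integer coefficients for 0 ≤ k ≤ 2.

H_0 ≅ Z^4,  H_1 ≅ Z^2,  H_2 ≅ Z.

Take the total order 0 < 1 < 2 < 3 < 4 < 5 < 6 < 7 < 8 < 9 < 10 on the vertex set. Then K (dimension 2) consists of the simplices:

  0-simplices (11): [0], [1], [2], [3], [4], [5], [6], [7], [8], [9], [10]
  1-simplices (24): (24 of them)
  2-simplices (16): [1,2,4], [1,2,9], [1,4,6], [1,5,7], [1,5,10], [1,6,10], [1,7,9], [2,4,5], [2,5,6], [2,6,10], [2,9,10], [4,5,10], [4,6,7], [4,7,10], [5,6,7], [7,9,10]

so the chain groups are C_0 ≅ Z^11, C_1 ≅ Z^24, C_2 ≅ Z^16.

The boundary map ∂_1: C_1 → C_0 is given by ∂[p,q] = [q] − [p].
The resulting 11×24 matrix has rank 7, and its Smith normal form has invariant factors (1,1,1,1,1,1,1).

The boundary map ∂_2: C_2 → C_1 acts by ∂[p,q,r] = [q,r] − [p,r] + [p,q]. For instance
  ∂[2,5,6] = [5,6] − [2,6] + [2,5],
  ∂[7,9,10] = [9,10] − [7,10] + [7,9].
The 24×16 boundary matrix has rank 15 and Smith normal form diag(1,1,1,1,1,1,1,1,1,1,1,1,1,1,1).

Computing H_k = (kernel of ∂_k) / (image of ∂_{k+1}):

  H_0: rank C_0 − rank ∂_1 = 11 − 7 = 4, and the invariant factors of ∂_1 are all 1, so H_0 = Z^4.
  H_1: rank ker ∂_1 − rank ∂_2 = (24 − 7) − 15 = 2, and the invariant factors of ∂_2 are all 1, so H_1 = Z^2.
  H_2: rank ker ∂_2 − rank ∂_3 = (16 − 15) − 0 = 1, and there is no ∂_3, so H_2 = Z.

As a check, the Euler characteristic is 11 − 24 + 16 = 3, which agrees with 4 − 2 + 1 = 3.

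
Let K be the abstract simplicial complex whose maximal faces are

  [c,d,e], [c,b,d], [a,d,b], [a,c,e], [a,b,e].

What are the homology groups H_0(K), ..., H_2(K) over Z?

H_0 ≅ Z,  H_1 ≅ Z,  H_2 = 0.

Take the total order a < b < c < d < e on the vertex set. Then K (dimension 2) consists of the simplices:

  0-simplices (5): a, b, c, d, e
  1-simplices (10): ab, ac, ad, ae, bc, bd, be, cd, ce, de
  2-simplices (5): abd, abe, ace, bcd, cde

Hence C_0 ≅ Z^5, C_1 ≅ Z^10, C_2 ≅ Z^5.

Boundary ∂_1: C_1 → C_0 is given by ∂[p,q] = [q] − [p]. For instance
  ∂ad = d − a.
This gives a 5×10 integer matrix of rank 4; reducing to Smith normal form yields diagonal entries (1,1,1,1).

The boundary map ∂_2: C_2 → C_1 maps a triangle to the signed sum of its edges. For instance
  ∂ace = ce − ae + ac,
  ∂bcd = cd − bd + bc.
This gives a 10×5 integer matrix of rank 5; reducing to Smith normal form yields diagonal entries (1,1,1,1,1).

Computing H_k = (kernel of ∂_k) / (image of ∂_{k+1}):

  H_0: rank C_0 − rank ∂_1 = 5 − 4 = 1, and the invariant factors of ∂_1 are all 1, so H_0 ≅ Z.
  H_1: rank ker ∂_1 − rank ∂_2 = (10 − 4) − 5 = 1, and the invariant factors of ∂_2 are all 1, so H_1 ≅ Z.
  H_2: rank ker ∂_2 − rank ∂_3 = (5 − 5) − 0 = 0, and there is no ∂_3, so H_2 ≅ 0.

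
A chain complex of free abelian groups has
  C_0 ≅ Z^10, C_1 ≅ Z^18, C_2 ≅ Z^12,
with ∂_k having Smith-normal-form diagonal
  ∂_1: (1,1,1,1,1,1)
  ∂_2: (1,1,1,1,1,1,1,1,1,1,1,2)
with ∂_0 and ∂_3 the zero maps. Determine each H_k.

H_0 ≅ Z^4,  H_1 ≅ Z/2,  H_2 = 0.

H_0: b_0 = 10 − 0 − 6 = 4; torsion from ∂_1 factors > 1: none. So H_0 ≅ Z^4.
H_1: b_1 = 18 − 6 − 12 = 0; torsion from ∂_2 factors > 1: [2]. So H_1 ≅ Z/2.
H_2: b_2 = 12 − 12 − 0 = 0; torsion from ∂_3 factors > 1: none. So H_2 ≅ 0.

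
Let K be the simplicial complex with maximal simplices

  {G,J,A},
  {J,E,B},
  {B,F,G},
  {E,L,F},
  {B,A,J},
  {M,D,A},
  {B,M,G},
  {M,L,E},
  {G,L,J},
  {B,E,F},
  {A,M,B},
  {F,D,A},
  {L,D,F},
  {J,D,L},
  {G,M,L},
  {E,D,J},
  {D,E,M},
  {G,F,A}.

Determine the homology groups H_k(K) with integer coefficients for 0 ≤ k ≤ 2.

Fix the vertex order A < B < D < E < F < G < J < L < M and write every simplex with vertices in increasing order. Then dim K = 2 and the simplices of K are:

  0-simplices (9): A, B, D, E, F, G, J, L, M
  1-simplices (27): AB, AD, AF, AG, AJ, AM, BE, BF, BG, BJ, BM, DE, DF, DJ, DL, DM, EF, EJ, EL, EM, FG, FL, GJ, GL, GM, JL, LM
  2-simplices (18): ABJ, ABM, ADF, ADM, AFG, AGJ, BEF, BEJ, BFG, BGM, DEJ, DEM, DFL, DJL, EFL, ELM, GJL, GLM

Hence C_0 ≅ Z^9, C_1 ≅ Z^27, C_2 ≅ Z^18.

The boundary map ∂_1: C_1 → C_0 maps an edge to its endpoints' difference, ∂[p,q] = q − p.
As a 9×27 matrix over Z this has rank 8, with invariant factors (1,1,1,1,1,1,1,1).

Boundary ∂_2: C_2 → C_1 sends each 2-simplex [p,q,r] to [q,r] − [p,r] + [p,q]. For instance
  ∂ELM = LM − EM + EL,
  ∂BEJ = EJ − BJ + BE.
The 27×18 boundary matrix has rank 18 and Smith normal form diag(1,1,1,1,1,1,1,1,1,1,1,1,1,1,1,1,1,2).

From H_k ≅ ker(∂_k) / im(∂_{k+1}) we obtain:

  H_0: rank C_0 − rank ∂_1 = 9 − 8 = 1, and the invariant factors of ∂_1 are all 1, so H_0 = Z.
  H_1: rank ker ∂_1 − rank ∂_2 = (27 − 8) − 18 = 1, and ∂_2 has invariant factor 2 > 1, so H_1 = Z ⊕ Z/2Z.
  H_2: rank ker ∂_2 − rank ∂_3 = (18 − 18) − 0 = 0, and there is no ∂_3, so H_2 = 0.

H_0 ≅ Z,  H_1 ≅ Z ⊕ Z/2Z,  H_2 = 0.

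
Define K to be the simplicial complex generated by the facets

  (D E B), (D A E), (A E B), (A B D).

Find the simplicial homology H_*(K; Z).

H_0 ≅ Z,  H_1 = 0,  H_2 ≅ Z.

We work with the vertex ordering A < B < D < E. The simplices of K, each written with vertices in increasing order, are:

  0-simplices (4): A, B, D, E
  1-simplices (6): AB, AD, AE, BD, BE, DE
  2-simplices (4): ABD, ABE, ADE, BDE

giving chain groups C_0 ≅ Z^4, C_1 ≅ Z^6, C_2 ≅ Z^4.

∂_1: C_1 → C_0 maps an edge to its endpoints' difference, ∂[p,q] = q − p.
This gives a 4×6 integer matrix of rank 3; reducing to Smith normal form yields diagonal entries (1,1,1).

∂_2: C_2 → C_1 maps a triangle to the signed sum of its edges. For instance
  ∂ABE = BE − AE + AB,
  ∂ADE = DE − AE + AD.
The 6×4 boundary matrix has rank 3 and Smith normal form diag(1,1,1).

Now H_k = ker ∂_k / im ∂_{k+1}, so:

  H_0: rank C_0 − rank ∂_1 = 4 − 3 = 1, and the invariant factors of ∂_1 are all 1, so H_0 ≅ Z.
  H_1: rank ker ∂_1 − rank ∂_2 = (6 − 3) − 3 = 0, and the invariant factors of ∂_2 are all 1, so H_1 ≅ 0.
  H_2: rank ker ∂_2 − rank ∂_3 = (4 − 3) − 0 = 1, and there is no ∂_3, so H_2 ≅ Z.

As a check, the Euler characteristic is 4 − 6 + 4 = 2, which agrees with 1 − 0 + 1 = 2.
(K is a triangulation of the 2-sphere S^2.)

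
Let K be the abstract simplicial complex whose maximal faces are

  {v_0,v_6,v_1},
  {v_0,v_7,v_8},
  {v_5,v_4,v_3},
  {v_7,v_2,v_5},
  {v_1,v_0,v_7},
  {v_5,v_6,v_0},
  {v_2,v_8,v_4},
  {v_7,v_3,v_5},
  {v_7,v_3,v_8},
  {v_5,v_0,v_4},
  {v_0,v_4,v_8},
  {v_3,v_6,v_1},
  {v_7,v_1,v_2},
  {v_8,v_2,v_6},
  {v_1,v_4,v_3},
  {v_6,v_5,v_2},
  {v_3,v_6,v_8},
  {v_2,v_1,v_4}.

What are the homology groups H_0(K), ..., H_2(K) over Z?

Fix the vertex order v_0 < v_1 < v_2 < v_3 < v_4 < v_5 < v_6 < v_7 < v_8 and write every simplex with vertices in increasing order. Then dim K = 2 and the simplices of K are:

  0-simplices (9): [v_0], [v_1], [v_2], [v_3], [v_4], [v_5], [v_6], [v_7], [v_8]
  1-simplices (27): (27 of them)
  2-simplices (18): (18 of them)

giving chain groups C_0 ≅ Z^9, C_1 ≅ Z^27, C_2 ≅ Z^18.

Boundary ∂_1: C_1 → C_0 sends each edge [p,q] (with p < q) to q − p. For instance
  ∂[v_0,v_4] = [v_4] − [v_0].
The 9×27 boundary matrix has rank 8 and Smith normal form diag(1,1,1,1,1,1,1,1).

Boundary ∂_2: C_2 → C_1 acts by ∂[p,q,r] = [q,r] − [p,r] + [p,q]. For instance
  ∂[v_2,v_6,v_8] = [v_6,v_8] − [v_2,v_8] + [v_2,v_6],
  ∂[v_1,v_3,v_6] = [v_3,v_6] − [v_1,v_6] + [v_1,v_3].
As a 27×18 matrix over Z this has rank 17, with invariant factors (1,1,1,1,1,1,1,1,1,1,1,1,1,1,1,1,1).

From H_k ≅ ker(∂_k) / im(∂_{k+1}) we obtain:

  H_0: rank C_0 − rank ∂_1 = 9 − 8 = 1, and the invariant factors of ∂_1 are all 1, so H_0 ≅ Z.
  H_1: rank ker ∂_1 − rank ∂_2 = (27 − 8) − 17 = 2, and the invariant factors of ∂_2 are all 1, so H_1 ≅ Z^2.
  H_2: rank ker ∂_2 − rank ∂_3 = (18 − 17) − 0 = 1, and there is no ∂_3, so H_2 ≅ Z.

(K is a triangulation of the torus T^2.)

H_0 ≅ Z,  H_1 ≅ Z^2,  H_2 ≅ Z.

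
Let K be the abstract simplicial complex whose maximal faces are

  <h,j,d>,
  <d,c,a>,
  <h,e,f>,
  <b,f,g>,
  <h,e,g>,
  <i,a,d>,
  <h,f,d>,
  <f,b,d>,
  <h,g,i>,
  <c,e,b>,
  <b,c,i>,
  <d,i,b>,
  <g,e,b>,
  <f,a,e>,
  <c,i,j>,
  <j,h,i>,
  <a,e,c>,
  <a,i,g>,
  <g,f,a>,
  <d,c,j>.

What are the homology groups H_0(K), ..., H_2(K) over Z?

H_0 ≅ Z,  H_1 ≅ Z ⊕ Z/2,  H_2 = 0.

Fix the vertex order a < b < c < d < e < f < g < h < i < j and write every simplex with vertices in increasing order. Then dim K = 2 and the simplices of K are:

  0-simplices (10): a, b, c, d, e, f, g, h, i, j
  1-simplices (30): ac, ad, ae, af, ag, ai, bc, bd, be, bf, bg, bi, cd, ce, ci, cj, df, dh, di, dj, ef, eg, eh, fg, fh, gh, gi, hi, hj, ij
  2-simplices (20): acd, ace, adi, aef, afg, agi, bce, bci, bdf, bdi, beg, bfg, cdj, cij, dfh, dhj, efh, egh, ghi, hij

giving chain groups C_0 ≅ Z^10, C_1 ≅ Z^30, C_2 ≅ Z^20.

The boundary map ∂_1: C_1 → C_0 is given by ∂[p,q] = [q] − [p].
The resulting 10×30 matrix has rank 9, and its Smith normal form has invariant factors (1,1,1,1,1,1,1,1,1).

The boundary map ∂_2: C_2 → C_1 acts by ∂[p,q,r] = [q,r] − [p,r] + [p,q]. For instance
  ∂bdi = di − bi + bd,
  ∂egh = gh − eh + eg.
This gives a 30×20 integer matrix of rank 20; reducing to Smith normal form yields diagonal entries (1,1,1,1,1,1,1,1,1,1,1,1,1,1,1,1,1,1,1,2).

Computing H_k = (kernel of ∂_k) / (image of ∂_{k+1}):

  H_0: rank C_0 − rank ∂_1 = 10 − 9 = 1, and the invariant factors of ∂_1 are all 1, so H_0 ≅ Z.
  H_1: rank ker ∂_1 − rank ∂_2 = (30 − 9) − 20 = 1, and ∂_2 has invariant factor 2 > 1, so H_1 ≅ Z ⊕ Z/2.
  H_2: rank ker ∂_2 − rank ∂_3 = (20 − 20) − 0 = 0, and there is no ∂_3, so H_2 ≅ 0.

As a check, the Euler characteristic is 10 − 30 + 20 = 0, which agrees with 1 − 1 + 0 = 0.
(K is a triangulation of the Klein bottle.)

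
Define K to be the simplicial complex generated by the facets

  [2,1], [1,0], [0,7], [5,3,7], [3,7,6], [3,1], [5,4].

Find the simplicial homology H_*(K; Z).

Order the vertices as 0 < 1 < 2 < 3 < 4 < 5 < 6 < 7. Listing each simplex with vertices in this order, K has dimension 2 with simplices:

  0-simplices (8): [0], [1], [2], [3], [4], [5], [6], [7]
  1-simplices (10): [0,1], [0,7], [1,2], [1,3], [3,5], [3,6], [3,7], [4,5], [5,7], [6,7]
  2-simplices (2): [3,5,7], [3,6,7]

giving chain groups C_0 ≅ Z^8, C_1 ≅ Z^10, C_2 ≅ Z^2.

∂_1: C_1 → C_0 maps an edge to its endpoints' difference, ∂[p,q] = q − p. For instance
  ∂[3,6] = [6] − [3].
The 8×10 boundary matrix has rank 7 and Smith normal form diag(1,1,1,1,1,1,1).

Boundary ∂_2: C_2 → C_1 sends each 2-simplex [p,q,r] to [q,r] − [p,r] + [p,q]. For instance
  ∂[3,5,7] = [5,7] − [3,7] + [3,5],
  ∂[3,6,7] = [6,7] − [3,7] + [3,6].
As a 10×2 matrix over Z this has rank 2, with invariant factors (1,1).

From H_k ≅ ker(∂_k) / im(∂_{k+1}) we obtain:

  H_0: rank C_0 − rank ∂_1 = 8 − 7 = 1, and the invariant factors of ∂_1 are all 1, so H_0 ≅ Z.
  H_1: rank ker ∂_1 − rank ∂_2 = (10 − 7) − 2 = 1, and the invariant factors of ∂_2 are all 1, so H_1 ≅ Z.
  H_2: rank ker ∂_2 − rank ∂_3 = (2 − 2) − 0 = 0, and there is no ∂_3, so H_2 ≅ 0.

As a check, the Euler characteristic is 8 − 10 + 2 = 0, which agrees with 1 − 1 + 0 = 0.

H_0 = Z,  H_1 = Z,  H_2 = 0.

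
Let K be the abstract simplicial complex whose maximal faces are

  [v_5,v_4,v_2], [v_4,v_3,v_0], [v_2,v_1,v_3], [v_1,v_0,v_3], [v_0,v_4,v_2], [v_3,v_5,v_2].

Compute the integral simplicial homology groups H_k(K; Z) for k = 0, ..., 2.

H_0 ≅ Z,  H_1 ≅ Z,  H_2 = 0.

Take the total order v_0 < v_1 < v_2 < v_3 < v_4 < v_5 on the vertex set. Then K (dimension 2) consists of the simplices:

  0-simplices (6): [v_0], [v_1], [v_2], [v_3], [v_4], [v_5]
  1-simplices (12): [v_0,v_1], [v_0,v_2], [v_0,v_3], [v_0,v_4], [v_1,v_2], [v_1,v_3], [v_2,v_3], [v_2,v_4], [v_2,v_5], [v_3,v_4], [v_3,v_5], [v_4,v_5]
  2-simplices (6): [v_0,v_1,v_3], [v_0,v_2,v_4], [v_0,v_3,v_4], [v_1,v_2,v_3], [v_2,v_3,v_5], [v_2,v_4,v_5]

so the chain groups are C_0 ≅ Z^6, C_1 ≅ Z^12, C_2 ≅ Z^6.

Boundary ∂_1: C_1 → C_0 sends each edge [p,q] (with p < q) to q − p. For instance
  ∂[v_0,v_3] = [v_3] − [v_0].
As a 6×12 matrix over Z this has rank 5, with invariant factors (1,1,1,1,1).

Boundary ∂_2: C_2 → C_1 maps a triangle to the signed sum of its edges. For instance
  ∂[v_0,v_1,v_3] = [v_1,v_3] − [v_0,v_3] + [v_0,v_1],
  ∂[v_0,v_3,v_4] = [v_3,v_4] − [v_0,v_4] + [v_0,v_3].
The 12×6 boundary matrix has rank 6 and Smith normal form diag(1,1,1,1,1,1).

Computing H_k = (kernel of ∂_k) / (image of ∂_{k+1}):

  H_0: rank C_0 − rank ∂_1 = 6 − 5 = 1, and the invariant factors of ∂_1 are all 1, so H_0 = Z.
  H_1: rank ker ∂_1 − rank ∂_2 = (12 − 5) − 6 = 1, and the invariant factors of ∂_2 are all 1, so H_1 = Z.
  H_2: rank ker ∂_2 − rank ∂_3 = (6 − 6) − 0 = 0, and there is no ∂_3, so H_2 = 0.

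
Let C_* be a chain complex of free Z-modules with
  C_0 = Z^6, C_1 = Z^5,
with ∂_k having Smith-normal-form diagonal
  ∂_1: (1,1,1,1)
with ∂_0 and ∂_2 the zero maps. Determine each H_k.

H_0 ≅ Z^2,  H_1 ≅ Z.

H_0: b_0 = 6 − 0 − 4 = 2; torsion from ∂_1 factors > 1: none. So H_0 ≅ Z^2.
H_1: b_1 = 5 − 4 − 0 = 1; torsion from ∂_2 factors > 1: none. So H_1 ≅ Z.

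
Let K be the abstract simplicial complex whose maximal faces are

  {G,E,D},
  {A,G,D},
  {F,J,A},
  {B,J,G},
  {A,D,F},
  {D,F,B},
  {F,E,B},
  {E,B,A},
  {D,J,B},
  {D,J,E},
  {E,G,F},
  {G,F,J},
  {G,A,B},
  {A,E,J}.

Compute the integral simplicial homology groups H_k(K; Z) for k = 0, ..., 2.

H_0 = Z,  H_1 = Z^2,  H_2 = Z.

Fix the vertex order A < B < D < E < F < G < J and write every simplex with vertices in increasing order. Then dim K = 2 and the simplices of K are:

  0-simplices (7): A, B, D, E, F, G, J
  1-simplices (21): AB, AD, AE, AF, AG, AJ, BD, BE, BF, BG, BJ, DE, DF, DG, DJ, EF, EG, EJ, FG, FJ, GJ
  2-simplices (14): ABE, ABG, ADF, ADG, AEJ, AFJ, BDF, BDJ, BEF, BGJ, DEG, DEJ, EFG, FGJ

Hence C_0 ≅ Z^7, C_1 ≅ Z^21, C_2 ≅ Z^14.

The boundary map ∂_1: C_1 → C_0 is given by ∂[p,q] = [q] − [p].
As a 7×21 matrix over Z this has rank 6, with invariant factors (1,1,1,1,1,1).

The boundary map ∂_2: C_2 → C_1 acts by ∂[p,q,r] = [q,r] − [p,r] + [p,q]. For instance
  ∂AFJ = FJ − AJ + AF,
  ∂BDJ = DJ − BJ + BD.
As a 21×14 matrix over Z this has rank 13, with invariant factors (1,1,1,1,1,1,1,1,1,1,1,1,1).

Reading off H_k = ker ∂_k / im ∂_{k+1}:

  H_0: rank C_0 − rank ∂_1 = 7 − 6 = 1, and the invariant factors of ∂_1 are all 1, so H_0 ≅ Z.
  H_1: rank ker ∂_1 − rank ∂_2 = (21 − 6) − 13 = 2, and the invariant factors of ∂_2 are all 1, so H_1 ≅ Z^2.
  H_2: rank ker ∂_2 − rank ∂_3 = (14 − 13) − 0 = 1, and there is no ∂_3, so H_2 ≅ Z.

As a check, the Euler characteristic is 7 − 21 + 14 = 0, which agrees with 1 − 2 + 1 = 0.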